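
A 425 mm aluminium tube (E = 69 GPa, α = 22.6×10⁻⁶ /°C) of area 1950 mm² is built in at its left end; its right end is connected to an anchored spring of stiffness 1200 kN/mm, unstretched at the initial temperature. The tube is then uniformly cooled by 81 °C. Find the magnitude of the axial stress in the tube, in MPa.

σ ≈ 99.9 MPa (tensile)

Free thermal contraction: δ_free = αΔT L = 22.6×10⁻⁶ × 81 × 425 = 0.778 mm.
Let P be the tensile force in the spring. The tube extends elastically by PL/(AE) and the spring stretches by P/k; together these equal δ_free.
P [ L/(AE) + 1/k ] = δ_free → P [ 425/(1950×69×10³) + 1/(1200×10³) ] = 0.778.
P = 0.778 / 3.992×10⁻⁶ = 194900 N.
σ = P/A = 194900/1950 = 99.94 MPa.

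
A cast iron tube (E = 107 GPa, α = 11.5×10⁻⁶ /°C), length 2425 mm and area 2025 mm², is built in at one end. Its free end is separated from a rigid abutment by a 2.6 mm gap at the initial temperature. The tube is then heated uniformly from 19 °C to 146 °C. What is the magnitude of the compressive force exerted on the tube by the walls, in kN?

P ≈ 84.1 kN

Free thermal elongation = αΔT L = 11.5×10⁻⁶ × 127 × 2425 = 3.542 mm.
This exceeds the 2.6 mm gap, so the wall pushes back. The portion of expansion that must be recovered elastically is δ_free − gap = 3.542 − 2.6 = 0.9417 mm.
So σ = E(δ_free − g)/L = 107×10³ × 0.9417/2425 = 41.55 MPa.
P = σA = 41.55 × 2025 = 84.14 kN.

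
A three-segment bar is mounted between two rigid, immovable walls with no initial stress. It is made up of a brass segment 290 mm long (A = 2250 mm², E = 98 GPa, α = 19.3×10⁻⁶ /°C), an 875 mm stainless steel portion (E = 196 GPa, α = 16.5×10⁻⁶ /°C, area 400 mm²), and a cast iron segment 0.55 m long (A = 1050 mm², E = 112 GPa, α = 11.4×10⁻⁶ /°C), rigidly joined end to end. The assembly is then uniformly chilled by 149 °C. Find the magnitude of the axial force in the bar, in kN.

With the walls removed the bar would change length by δ_free = Σ αᵢΔT Lᵢ = 19.3×10⁻⁶×149×290 + 16.5×10⁻⁶×149×875 + 11.4×10⁻⁶×149×550 = 3.919 mm.
The rigid supports impose zero overall length change; the single axial force P common to all segments must satisfy P Σ Lᵢ/(AᵢEᵢ) = δ_free.
The series flexibility is Σ Lᵢ/(AᵢEᵢ) = 290/(2250×98×10³) + 875/(400×196×10³) + 550/(1050×112×10³) = 1.715×10⁻⁵ mm/N.
So P = 3.919 / 1.715×10⁻⁵ = 228.5 kN, tensile.

P ≈ 228 kN (tensile)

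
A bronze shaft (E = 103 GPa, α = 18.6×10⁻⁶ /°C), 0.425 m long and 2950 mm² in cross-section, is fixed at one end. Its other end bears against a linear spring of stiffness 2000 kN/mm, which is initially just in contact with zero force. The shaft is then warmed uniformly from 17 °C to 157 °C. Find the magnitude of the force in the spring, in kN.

P ≈ 583 kN

Free thermal expansion: δ_free = αΔT L = 18.6×10⁻⁶ × 140 × 425 = 1.107 mm.
With a force P in the spring, the elastic change of the shaft is PL/(AE) and that of the spring is P/k; compatibility requires their sum to equal δ_free.
So P = δ_free / [L/(AE) + 1/k] = 1.107 / [ 425/(2950×103×10³) + 1/(2000×10³) ].
P = 1.107 / 1.899×10⁻⁶ = 582900 N.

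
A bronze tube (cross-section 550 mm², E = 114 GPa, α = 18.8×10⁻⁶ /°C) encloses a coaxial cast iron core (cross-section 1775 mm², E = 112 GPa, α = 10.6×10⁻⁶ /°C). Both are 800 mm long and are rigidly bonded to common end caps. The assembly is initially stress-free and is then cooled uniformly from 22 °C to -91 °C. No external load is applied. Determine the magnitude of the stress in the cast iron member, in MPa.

The bronze has the larger α, so on cooling it would change length more than the cast iron if both were free. The rigid plates force a common final length, so the bronze is put into tension and the cast iron into compression, with equal and opposite forces P (no external load).
Compatibility of the two members (thermal + elastic change equal): (α₁ − α₂)ΔT = P·[1/(A₁E₁) + 1/(A₂E₂)].
|α₁ − α₂|·ΔT = 8.2×10⁻⁶ × 113 = 0.0009266.
1/(A₁E₁) + 1/(A₂E₂) = 1/(550×114×10³) + 1/(1775×112×10³) = 2.098×10⁻⁸ N⁻¹.
P = 0.0009266 / 2.098×10⁻⁸ = 44170 N = 44.17 kN.
σ_{cast iron} = P/A₂ = 44170/1775 = 24.88 MPa, compressive.

σ ≈ 24.9 MPa (compressive)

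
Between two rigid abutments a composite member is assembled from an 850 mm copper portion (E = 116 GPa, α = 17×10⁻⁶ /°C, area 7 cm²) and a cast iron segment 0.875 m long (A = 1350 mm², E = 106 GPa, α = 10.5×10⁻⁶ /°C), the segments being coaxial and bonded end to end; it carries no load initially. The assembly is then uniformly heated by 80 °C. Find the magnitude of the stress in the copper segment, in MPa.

If the supports were absent, the total length change would be Σ αᵢΔT Lᵢ = 17×10⁻⁶×80×850 + 10.5×10⁻⁶×80×875 = 1.891 mm.
The rigid supports impose zero overall length change; the single axial force P common to all segments must satisfy P Σ Lᵢ/(AᵢEᵢ) = δ_free.
The series flexibility is Σ Lᵢ/(AᵢEᵢ) = 850/(700×116×10³) + 875/(1350×106×10³) = 1.658×10⁻⁵ mm/N.
So P = 1.891 / 1.658×10⁻⁵ = 114 kN, compressive.
σ_{copper} = P / A = 114000 / 700 = 162.9 MPa.

σ ≈ 163 MPa (compressive)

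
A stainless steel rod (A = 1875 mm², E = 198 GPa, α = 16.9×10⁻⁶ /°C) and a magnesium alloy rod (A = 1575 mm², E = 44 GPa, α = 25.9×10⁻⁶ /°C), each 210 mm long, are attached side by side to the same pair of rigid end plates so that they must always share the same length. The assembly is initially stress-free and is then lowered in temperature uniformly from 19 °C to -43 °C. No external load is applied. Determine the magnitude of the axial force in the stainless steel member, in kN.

P ≈ 32.6 kN (compressive in the stainless steel)

Equilibrium of a rigid end plate with no external load gives equal and opposite internal forces ±P in the two members. Since α_{magnesium alloy} > α_{stainless steel}, cooling drives the magnesium alloy into tension and the stainless steel into compression.
Compatibility of the two members (thermal + elastic change equal): (α₁ − α₂)ΔT = P·[1/(A₁E₁) + 1/(A₂E₂)].
|α₁ − α₂|·ΔT = 9×10⁻⁶ × 62 = 0.000558.
1/(A₁E₁) + 1/(A₂E₂) = 1/(1875×198×10³) + 1/(1575×44×10³) = 1.712×10⁻⁸ N⁻¹.
P = 0.000558 / 1.712×10⁻⁸ = 32590 N = 32.59 kN.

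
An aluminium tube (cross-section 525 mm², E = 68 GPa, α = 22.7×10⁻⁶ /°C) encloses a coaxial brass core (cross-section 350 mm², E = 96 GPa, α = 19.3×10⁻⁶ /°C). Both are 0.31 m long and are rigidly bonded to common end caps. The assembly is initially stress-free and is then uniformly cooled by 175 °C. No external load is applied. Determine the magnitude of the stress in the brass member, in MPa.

Equilibrium of a rigid end plate with no external load gives equal and opposite internal forces ±P in the two members. Since α_{aluminium} > α_{brass}, cooling drives the aluminium into tension and the brass into compression.
Setting the final lengths equal and cancelling L: (α₁ − α₂)ΔT = P/(A₁E₁) + P/(A₂E₂).
|α₁ − α₂|·ΔT = 3.4×10⁻⁶ × 175 = 0.000595.
1/(A₁E₁) + 1/(A₂E₂) = 1/(525×68×10³) + 1/(350×96×10³) = 5.777×10⁻⁸ N⁻¹.
So P = 0.000595 / 5.777×10⁻⁸ = 10.3 kN.
σ_{brass} = P/A₂ = 10300/350 = 29.43 MPa, compressive.

σ ≈ 29.4 MPa (compressive)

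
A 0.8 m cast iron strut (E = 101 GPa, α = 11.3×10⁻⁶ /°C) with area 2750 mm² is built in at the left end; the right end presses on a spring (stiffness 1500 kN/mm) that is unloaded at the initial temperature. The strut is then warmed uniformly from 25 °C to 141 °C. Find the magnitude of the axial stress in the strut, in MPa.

If the spring were absent the strut would lengthen by αΔT L = 11.3×10⁻⁶ × 116 × 800 = 1.049 mm.
With a force P in the spring, the elastic change of the strut is PL/(AE) and that of the spring is P/k; compatibility requires their sum to equal δ_free.
P [ L/(AE) + 1/k ] = δ_free → P [ 800/(2750×101×10³) + 1/(1500×10³) ] = 1.049.
P = 1.049 / 3.547×10⁻⁶ = 295600 N.
σ = P/A = 295600/2750 = 107.5 MPa.

σ ≈ 108 MPa (compressive)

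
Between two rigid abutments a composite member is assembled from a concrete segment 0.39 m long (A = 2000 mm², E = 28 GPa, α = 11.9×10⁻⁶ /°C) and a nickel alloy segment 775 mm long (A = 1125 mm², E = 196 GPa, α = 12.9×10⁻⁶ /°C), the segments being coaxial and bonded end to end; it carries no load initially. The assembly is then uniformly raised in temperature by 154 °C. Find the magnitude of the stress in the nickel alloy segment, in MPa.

σ ≈ 191 MPa (compressive)

With the walls removed the bar would change length by δ_free = Σ αᵢΔT Lᵢ = 11.9×10⁻⁶×154×390 + 12.9×10⁻⁶×154×775 = 2.254 mm.
Since the ends are fixed, an axial force P builds up, equal in every segment, with P · Σ Lᵢ/(AᵢEᵢ) = δ_free.
The series flexibility is Σ Lᵢ/(AᵢEᵢ) = 390/(2000×28×10³) + 775/(1125×196×10³) = 1.048×10⁻⁵ mm/N.
So P = 2.254 / 1.048×10⁻⁵ = 215.1 kN, compressive.
σ_{nickel alloy} = P / A = 215100 / 1125 = 191.2 MPa.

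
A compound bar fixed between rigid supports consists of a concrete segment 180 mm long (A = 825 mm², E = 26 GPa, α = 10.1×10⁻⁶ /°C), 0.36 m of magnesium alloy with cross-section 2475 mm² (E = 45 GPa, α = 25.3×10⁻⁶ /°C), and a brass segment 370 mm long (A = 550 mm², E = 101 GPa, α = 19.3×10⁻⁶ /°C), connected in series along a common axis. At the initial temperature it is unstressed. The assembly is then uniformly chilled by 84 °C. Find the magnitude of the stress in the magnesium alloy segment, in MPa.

σ ≈ 33.5 MPa (tensile)

Free thermal contraction of the whole bar: Σ αᵢΔT Lᵢ = 10.1×10⁻⁶×84×180 + 25.3×10⁻⁶×84×360 + 19.3×10⁻⁶×84×370 = 1.518 mm.
The walls prevent any net length change, so an axial force P (same in every segment) develops. Compatibility: P · Σ Lᵢ/(AᵢEᵢ) = δ_free.
The series flexibility is Σ Lᵢ/(AᵢEᵢ) = 180/(825×26×10³) + 360/(2475×45×10³) + 370/(550×101×10³) = 1.828×10⁻⁵ mm/N.
So P = 1.518 / 1.828×10⁻⁵ = 83 kN, tensile.
σ_{magnesium alloy} = P / A = 83000 / 2475 = 33.54 MPa.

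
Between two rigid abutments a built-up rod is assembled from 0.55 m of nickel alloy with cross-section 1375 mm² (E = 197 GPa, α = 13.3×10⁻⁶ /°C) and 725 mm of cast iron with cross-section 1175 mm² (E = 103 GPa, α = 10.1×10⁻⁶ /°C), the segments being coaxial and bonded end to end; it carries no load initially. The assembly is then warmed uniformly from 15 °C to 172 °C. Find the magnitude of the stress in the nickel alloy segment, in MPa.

With the walls removed the bar would change length by δ_free = Σ αᵢΔT Lᵢ = 13.3×10⁻⁶×157×550 + 10.1×10⁻⁶×157×725 = 2.298 mm.
Since the ends are fixed, an axial force P builds up, equal in every segment, with P · Σ Lᵢ/(AᵢEᵢ) = δ_free.
The series flexibility is Σ Lᵢ/(AᵢEᵢ) = 550/(1375×197×10³) + 725/(1175×103×10³) = 8.021×10⁻⁶ mm/N.
P = 2.298 / 8.021×10⁻⁶ = 286500 N = 286.5 kN, compressive.
σ_{nickel alloy} = P / A = 286500 / 1375 = 208.4 MPa.

σ ≈ 208 MPa (compressive)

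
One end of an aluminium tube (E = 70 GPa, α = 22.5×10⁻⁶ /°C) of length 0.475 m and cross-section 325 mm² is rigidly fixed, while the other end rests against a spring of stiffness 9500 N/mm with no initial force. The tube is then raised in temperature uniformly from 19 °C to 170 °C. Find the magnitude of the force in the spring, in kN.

If the spring were absent the tube would lengthen by αΔT L = 22.5×10⁻⁶ × 151 × 475 = 1.614 mm.
Let P be the compressive force at the spring. The tube shortens elastically by PL/(AE) and the spring compresses by P/k; together these equal δ_free.
P [ L/(AE) + 1/k ] = δ_free → P [ 475/(325×70×10³) + 1/(9500) ] = 1.614.
P = 1.614 / 0.0001261 = 12790 N.

P ≈ 12.8 kN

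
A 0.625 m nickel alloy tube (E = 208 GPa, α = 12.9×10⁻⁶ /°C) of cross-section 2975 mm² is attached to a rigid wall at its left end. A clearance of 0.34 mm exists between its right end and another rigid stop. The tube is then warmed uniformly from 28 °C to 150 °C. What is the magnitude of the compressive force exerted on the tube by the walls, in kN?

Free thermal elongation = αΔT L = 12.9×10⁻⁶ × 122 × 625 = 0.9836 mm.
This exceeds the 0.34 mm gap, so the wall pushes back. The portion of expansion that must be recovered elastically is δ_free − gap = 0.9836 − 0.34 = 0.6436 mm.
That suppressed elongation corresponds to σ = E·Δ/L = 208×10³ × 0.6436/625 = 214.2 MPa.
Force on the wall = σA = 214.2 × 2975 mm² = 637.2 kN.

P ≈ 637 kN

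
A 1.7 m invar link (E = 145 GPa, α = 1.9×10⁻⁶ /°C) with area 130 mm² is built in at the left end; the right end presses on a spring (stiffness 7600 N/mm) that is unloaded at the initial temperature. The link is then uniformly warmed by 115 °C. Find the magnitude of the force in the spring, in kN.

If the spring were absent the link would lengthen by αΔT L = 1.9×10⁻⁶ × 115 × 1700 = 0.3714 mm.
Let P be the compressive force at the spring. The link shortens elastically by PL/(AE) and the spring compresses by P/k; together these equal δ_free.
So P = δ_free / [L/(AE) + 1/k] = 0.3714 / [ 1700/(130×145×10³) + 1/(7600) ].
P = 0.3714 / 0.0002218 = 1675 N.

P ≈ 1.67 kN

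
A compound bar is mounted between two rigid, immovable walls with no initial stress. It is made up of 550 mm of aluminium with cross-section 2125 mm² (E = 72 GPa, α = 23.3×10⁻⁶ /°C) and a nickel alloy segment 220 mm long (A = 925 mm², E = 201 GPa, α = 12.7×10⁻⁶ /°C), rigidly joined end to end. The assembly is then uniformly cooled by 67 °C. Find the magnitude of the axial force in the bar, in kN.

Free thermal contraction of the whole bar: Σ αᵢΔT Lᵢ = 23.3×10⁻⁶×67×550 + 12.7×10⁻⁶×67×220 = 1.046 mm.
The rigid supports impose zero overall length change; the single axial force P common to all segments must satisfy P Σ Lᵢ/(AᵢEᵢ) = δ_free.
Σ Lᵢ/(AᵢEᵢ) = 550/(2125×72×10³) + 220/(925×201×10³) = 4.778×10⁻⁶ mm/N.
Hence P = δ_free / Σ(L/AE) = 1.046/4.778×10⁻⁶ = 218.9 kN (tensile).

P ≈ 219 kN (tensile)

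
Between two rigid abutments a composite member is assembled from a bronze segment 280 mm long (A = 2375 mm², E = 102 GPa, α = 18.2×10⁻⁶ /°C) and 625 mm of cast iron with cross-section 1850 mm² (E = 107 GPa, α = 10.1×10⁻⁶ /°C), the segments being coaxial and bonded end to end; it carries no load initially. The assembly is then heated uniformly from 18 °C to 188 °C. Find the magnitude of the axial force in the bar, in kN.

With the walls removed the bar would change length by δ_free = Σ αᵢΔT Lᵢ = 18.2×10⁻⁶×170×280 + 10.1×10⁻⁶×170×625 = 1.939 mm.
The walls prevent any net length change, so an axial force P (same in every segment) develops. Compatibility: P · Σ Lᵢ/(AᵢEᵢ) = δ_free.
The series flexibility is Σ Lᵢ/(AᵢEᵢ) = 280/(2375×102×10³) + 625/(1850×107×10³) = 4.313×10⁻⁶ mm/N.
Hence P = δ_free / Σ(L/AE) = 1.939/4.313×10⁻⁶ = 449.7 kN (compressive).

P ≈ 450 kN (compressive)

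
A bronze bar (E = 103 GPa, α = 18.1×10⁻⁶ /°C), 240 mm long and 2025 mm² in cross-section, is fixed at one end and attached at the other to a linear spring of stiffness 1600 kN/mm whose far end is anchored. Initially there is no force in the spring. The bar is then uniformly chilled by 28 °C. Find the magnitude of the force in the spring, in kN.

If the spring were absent the bar would shorten by αΔT L = 18.1×10⁻⁶ × 28 × 240 = 0.1216 mm.
With a force P in the spring, the elastic change of the bar is PL/(AE) and that of the spring is P/k; compatibility requires their sum to equal δ_free.
P [ L/(AE) + 1/k ] = δ_free → P [ 240/(2025×103×10³) + 1/(1600×10³) ] = 0.1216.
P = 0.1216 / 1.776×10⁻⁶ = 68500 N.

P ≈ 68.5 kN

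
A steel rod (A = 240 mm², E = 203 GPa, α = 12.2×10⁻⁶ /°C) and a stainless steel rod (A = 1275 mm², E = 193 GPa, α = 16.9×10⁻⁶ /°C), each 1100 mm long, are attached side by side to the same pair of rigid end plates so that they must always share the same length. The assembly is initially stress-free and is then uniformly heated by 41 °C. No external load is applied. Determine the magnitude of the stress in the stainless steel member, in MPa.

σ ≈ 6.15 MPa (compressive)

Both members must finish at the same length. With the larger α, the stainless steel tends to over-expand; the plates restrain it, putting the stainless steel in compression and the steel in tension. With no external load the two internal forces are equal and opposite, magnitude P.
Equating the net (thermal + elastic) strains gives |α₁ − α₂|·ΔT = P·[1/(A₁E₁) + 1/(A₂E₂)].
|α₁ − α₂|·ΔT = 4.7×10⁻⁶ × 41 = 0.0001927.
1/(A₁E₁) + 1/(A₂E₂) = 1/(240×203×10³) + 1/(1275×193×10³) = 2.459×10⁻⁸ N⁻¹.
P = 0.0001927 / 2.459×10⁻⁸ = 7837 N = 7.837 kN.
σ_{stainless steel} = P/A₂ = 7837/1275 = 6.146 MPa, compressive.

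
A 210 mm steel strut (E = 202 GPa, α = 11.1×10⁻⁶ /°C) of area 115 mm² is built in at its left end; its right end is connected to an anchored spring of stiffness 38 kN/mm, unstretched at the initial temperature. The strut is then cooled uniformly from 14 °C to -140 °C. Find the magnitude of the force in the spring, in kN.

The unrestrained thermal change is αΔT L = 11.1×10⁻⁶ × 154 × 210 = 0.359 mm.
With a force P in the spring, the elastic change of the strut is PL/(AE) and that of the spring is P/k; compatibility requires their sum to equal δ_free.
So P = δ_free / [L/(AE) + 1/k] = 0.359 / [ 210/(115×202×10³) + 1/(38×10³) ].
P = 0.359 / 3.536×10⁻⁵ = 10150 N.

P ≈ 10.2 kN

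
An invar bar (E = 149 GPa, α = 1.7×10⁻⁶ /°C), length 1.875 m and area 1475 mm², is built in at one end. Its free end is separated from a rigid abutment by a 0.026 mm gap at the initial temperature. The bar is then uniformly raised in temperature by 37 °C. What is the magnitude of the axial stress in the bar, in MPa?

σ ≈ 7.31 MPa (compressive)

If the wall were absent the bar would grow by αΔT L = 1.7×10⁻⁶ × 37 × 1875 = 0.1179 mm.
This exceeds the 0.026 mm gap, so the wall pushes back. The portion of expansion that must be recovered elastically is δ_free − gap = 0.1179 − 0.026 = 0.09194 mm.
That suppressed elongation corresponds to σ = E·Δ/L = 149×10³ × 0.09194/1875 = 7.306 MPa.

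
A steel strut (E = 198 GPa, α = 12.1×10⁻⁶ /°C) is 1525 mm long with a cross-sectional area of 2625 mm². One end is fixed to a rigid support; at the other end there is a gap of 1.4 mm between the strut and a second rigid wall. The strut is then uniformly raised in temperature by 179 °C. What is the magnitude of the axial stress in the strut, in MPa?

Unrestrained expansion: δ_free = αΔT L = 12.1×10⁻⁶ × 179 × 1525 = 3.303 mm.
This exceeds the 1.4 mm gap, so the wall pushes back. The portion of expansion that must be recovered elastically is δ_free − gap = 3.303 − 1.4 = 1.903 mm.
Compatibility: PL/(AE) = 1.903 mm, so σ = P/A = E × (1.903/1525) = 247.1 MPa.

σ ≈ 247 MPa (compressive)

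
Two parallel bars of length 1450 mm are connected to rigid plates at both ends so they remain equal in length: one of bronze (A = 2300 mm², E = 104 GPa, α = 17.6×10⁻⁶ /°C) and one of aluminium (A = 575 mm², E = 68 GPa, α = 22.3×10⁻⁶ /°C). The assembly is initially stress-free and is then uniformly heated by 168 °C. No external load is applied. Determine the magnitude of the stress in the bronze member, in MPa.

Both members must finish at the same length. With the larger α, the aluminium tends to over-expand; the plates restrain it, putting the aluminium in compression and the bronze in tension. With no external load the two internal forces are equal and opposite, magnitude P.
Setting the final lengths equal and cancelling L: (α₁ − α₂)ΔT = P/(A₁E₁) + P/(A₂E₂).
|α₁ − α₂|·ΔT = 4.7×10⁻⁶ × 168 = 0.0007896.
1/(A₁E₁) + 1/(A₂E₂) = 1/(2300×104×10³) + 1/(575×68×10³) = 2.976×10⁻⁸ N⁻¹.
P = 0.0007896 / 2.976×10⁻⁸ = 26540 N = 26.54 kN.
σ_{bronze} = P/A₁ = 26540/2300 = 11.54 MPa, tensile.

σ ≈ 11.5 MPa (tensile)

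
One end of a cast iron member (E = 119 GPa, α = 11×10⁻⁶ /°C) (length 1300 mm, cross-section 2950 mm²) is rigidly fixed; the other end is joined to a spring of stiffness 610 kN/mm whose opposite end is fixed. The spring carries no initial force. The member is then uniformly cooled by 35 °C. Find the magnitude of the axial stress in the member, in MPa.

σ ≈ 31.8 MPa (tensile)

Free thermal contraction: δ_free = αΔT L = 11×10⁻⁶ × 35 × 1300 = 0.5005 mm.
With a force P in the spring, the elastic change of the member is PL/(AE) and that of the spring is P/k; compatibility requires their sum to equal δ_free.
P [ L/(AE) + 1/k ] = δ_free → P [ 1300/(2950×119×10³) + 1/(610×10³) ] = 0.5005.
P = 0.5005 / 5.343×10⁻⁶ = 93680 N.
σ = P/A = 93680/2950 = 31.76 MPa.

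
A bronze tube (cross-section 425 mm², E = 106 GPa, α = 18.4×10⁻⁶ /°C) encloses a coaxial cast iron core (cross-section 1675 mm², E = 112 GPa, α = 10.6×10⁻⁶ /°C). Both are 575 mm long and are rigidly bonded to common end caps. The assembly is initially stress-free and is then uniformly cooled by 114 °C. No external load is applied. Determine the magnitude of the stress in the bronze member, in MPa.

The bronze has the larger α, so on cooling it would change length more than the cast iron if both were free. The rigid plates force a common final length, so the bronze is put into tension and the cast iron into compression, with equal and opposite forces P (no external load).
Compatibility of the two members (thermal + elastic change equal): (α₁ − α₂)ΔT = P·[1/(A₁E₁) + 1/(A₂E₂)].
|α₁ − α₂|·ΔT = 7.8×10⁻⁶ × 114 = 0.0008892.
1/(A₁E₁) + 1/(A₂E₂) = 1/(425×106×10³) + 1/(1675×112×10³) = 2.753×10⁻⁸ N⁻¹.
So P = 0.0008892 / 2.753×10⁻⁸ = 32.3 kN.
σ_{bronze} = P/A₁ = 32300/425 = 76 MPa, tensile.

σ ≈ 76 MPa (tensile)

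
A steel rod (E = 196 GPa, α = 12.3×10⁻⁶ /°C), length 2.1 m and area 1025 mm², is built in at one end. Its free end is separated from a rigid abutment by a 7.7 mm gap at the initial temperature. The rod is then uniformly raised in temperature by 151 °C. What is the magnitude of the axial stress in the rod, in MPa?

σ ≈ 0 MPa

If the wall were absent the rod would grow by αΔT L = 12.3×10⁻⁶ × 151 × 2100 = 3.9 mm.
This is smaller than the 7.7 mm clearance, so the rod expands freely without reaching the stop — the stress is zero.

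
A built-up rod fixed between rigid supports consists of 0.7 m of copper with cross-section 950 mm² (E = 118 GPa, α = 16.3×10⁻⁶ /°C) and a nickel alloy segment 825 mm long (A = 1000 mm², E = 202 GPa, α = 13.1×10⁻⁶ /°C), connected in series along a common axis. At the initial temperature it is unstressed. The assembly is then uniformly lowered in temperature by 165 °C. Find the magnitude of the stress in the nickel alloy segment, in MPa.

σ ≈ 355 MPa (tensile)

With the walls removed the bar would change length by δ_free = Σ αᵢΔT Lᵢ = 16.3×10⁻⁶×165×700 + 13.1×10⁻⁶×165×825 = 3.666 mm.
The walls prevent any net length change, so an axial force P (same in every segment) develops. Compatibility: P · Σ Lᵢ/(AᵢEᵢ) = δ_free.
The series flexibility is Σ Lᵢ/(AᵢEᵢ) = 700/(950×118×10³) + 825/(1000×202×10³) = 1.033×10⁻⁵ mm/N.
Hence P = δ_free / Σ(L/AE) = 3.666/1.033×10⁻⁵ = 354.9 kN (tensile).
σ_{nickel alloy} = P / A = 354900 / 1000 = 354.9 MPa.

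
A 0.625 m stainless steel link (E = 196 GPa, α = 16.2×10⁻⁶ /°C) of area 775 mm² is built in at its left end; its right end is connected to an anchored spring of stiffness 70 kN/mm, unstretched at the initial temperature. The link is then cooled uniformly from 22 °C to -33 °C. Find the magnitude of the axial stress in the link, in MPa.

If the spring were absent the link would shorten by αΔT L = 16.2×10⁻⁶ × 55 × 625 = 0.5569 mm.
Let P be the tensile force in the spring. The link extends elastically by PL/(AE) and the spring stretches by P/k; together these equal δ_free.
So P = δ_free / [L/(AE) + 1/k] = 0.5569 / [ 625/(775×196×10³) + 1/(70×10³) ].
P = 0.5569 / 1.84×10⁻⁵ = 30260 N.
σ = P/A = 30260/775 = 39.05 MPa.

σ ≈ 39.1 MPa (tensile)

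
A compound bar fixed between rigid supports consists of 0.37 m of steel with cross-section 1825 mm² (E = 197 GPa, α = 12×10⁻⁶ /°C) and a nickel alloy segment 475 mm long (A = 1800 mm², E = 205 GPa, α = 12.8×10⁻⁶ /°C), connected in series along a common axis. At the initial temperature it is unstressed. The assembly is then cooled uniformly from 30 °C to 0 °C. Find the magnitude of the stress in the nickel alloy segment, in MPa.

σ ≈ 75.7 MPa (tensile)

Free thermal contraction of the whole bar: Σ αᵢΔT Lᵢ = 12×10⁻⁶×30×370 + 12.8×10⁻⁶×30×475 = 0.3156 mm.
The walls prevent any net length change, so an axial force P (same in every segment) develops. Compatibility: P · Σ Lᵢ/(AᵢEᵢ) = δ_free.
Σ Lᵢ/(AᵢEᵢ) = 370/(1825×197×10³) + 475/(1800×205×10³) = 2.316×10⁻⁶ mm/N.
Hence P = δ_free / Σ(L/AE) = 0.3156/2.316×10⁻⁶ = 136.2 kN (tensile).
σ_{nickel alloy} = P / A = 136200 / 1800 = 75.69 MPa.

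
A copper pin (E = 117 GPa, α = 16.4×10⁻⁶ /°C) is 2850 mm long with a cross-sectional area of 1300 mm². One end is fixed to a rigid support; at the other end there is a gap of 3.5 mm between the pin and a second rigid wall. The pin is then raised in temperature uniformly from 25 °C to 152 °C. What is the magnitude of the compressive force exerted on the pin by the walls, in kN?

P ≈ 130 kN

Free thermal elongation = αΔT L = 16.4×10⁻⁶ × 127 × 2850 = 5.936 mm.
This exceeds the 3.5 mm gap, so the wall pushes back. The portion of expansion that must be recovered elastically is δ_free − gap = 5.936 − 3.5 = 2.436 mm.
Compatibility: PL/(AE) = 2.436 mm, so σ = P/A = E × (2.436/2850) = 100 MPa.
P = σA = 100 × 1300 = 130 kN.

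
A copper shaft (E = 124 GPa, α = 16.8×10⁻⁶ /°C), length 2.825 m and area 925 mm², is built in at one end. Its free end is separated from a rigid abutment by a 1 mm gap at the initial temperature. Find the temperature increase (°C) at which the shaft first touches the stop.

ΔT ≈ 21.1 °C

The gap closes when αΔT L = 1 mm, since the shaft is still unstressed at that instant.
So ΔT = g/(αL) = 1/(16.8×10⁻⁶ × 2825) = 21.07 °C.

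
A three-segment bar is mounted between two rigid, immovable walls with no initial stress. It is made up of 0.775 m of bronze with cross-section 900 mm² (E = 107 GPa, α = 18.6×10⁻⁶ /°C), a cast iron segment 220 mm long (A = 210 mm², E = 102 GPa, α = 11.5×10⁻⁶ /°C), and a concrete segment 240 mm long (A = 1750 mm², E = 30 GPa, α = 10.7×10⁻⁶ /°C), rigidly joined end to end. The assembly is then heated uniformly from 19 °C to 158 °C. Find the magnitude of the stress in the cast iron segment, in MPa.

Free thermal expansion of the whole bar: Σ αᵢΔT Lᵢ = 18.6×10⁻⁶×139×775 + 11.5×10⁻⁶×139×220 + 10.7×10⁻⁶×139×240 = 2.712 mm.
Since the ends are fixed, an axial force P builds up, equal in every segment, with P · Σ Lᵢ/(AᵢEᵢ) = δ_free.
Σ Lᵢ/(AᵢEᵢ) = 775/(900×107×10³) + 220/(210×102×10³) + 240/(1750×30×10³) = 2.289×10⁻⁵ mm/N.
Hence P = δ_free / Σ(L/AE) = 2.712/2.289×10⁻⁵ = 118.5 kN (compressive).
σ_{cast iron} = P / A = 118500 / 210 = 564.3 MPa.

σ ≈ 564 MPa (compressive)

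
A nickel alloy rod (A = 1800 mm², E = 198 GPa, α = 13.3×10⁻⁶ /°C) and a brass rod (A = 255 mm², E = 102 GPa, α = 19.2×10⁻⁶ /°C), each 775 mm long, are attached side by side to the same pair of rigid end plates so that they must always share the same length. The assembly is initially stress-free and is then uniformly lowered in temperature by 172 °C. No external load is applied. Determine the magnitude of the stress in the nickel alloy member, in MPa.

The brass has the larger α, so on cooling it would change length more than the nickel alloy if both were free. The rigid plates force a common final length, so the brass is put into tension and the nickel alloy into compression, with equal and opposite forces P (no external load).
Setting the final lengths equal and cancelling L: (α₁ − α₂)ΔT = P/(A₁E₁) + P/(A₂E₂).
|α₁ − α₂|·ΔT = 5.9×10⁻⁶ × 172 = 0.001015.
1/(A₁E₁) + 1/(A₂E₂) = 1/(1800×198×10³) + 1/(255×102×10³) = 4.125×10⁻⁸ N⁻¹.
P = 0.001015 / 4.125×10⁻⁸ = 24600 N = 24.6 kN.
σ_{nickel alloy} = P/A₁ = 24600/1800 = 13.67 MPa, compressive.

σ ≈ 13.7 MPa (compressive)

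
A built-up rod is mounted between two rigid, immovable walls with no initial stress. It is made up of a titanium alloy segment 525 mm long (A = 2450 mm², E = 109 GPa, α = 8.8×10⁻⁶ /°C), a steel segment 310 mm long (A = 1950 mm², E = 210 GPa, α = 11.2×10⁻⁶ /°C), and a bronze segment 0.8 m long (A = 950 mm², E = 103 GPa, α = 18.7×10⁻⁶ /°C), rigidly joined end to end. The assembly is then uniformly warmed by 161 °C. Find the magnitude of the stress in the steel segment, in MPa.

σ ≈ 175 MPa (compressive)

With the walls removed the bar would change length by δ_free = Σ αᵢΔT Lᵢ = 8.8×10⁻⁶×161×525 + 11.2×10⁻⁶×161×310 + 18.7×10⁻⁶×161×800 = 3.711 mm.
The walls prevent any net length change, so an axial force P (same in every segment) develops. Compatibility: P · Σ Lᵢ/(AᵢEᵢ) = δ_free.
The series flexibility is Σ Lᵢ/(AᵢEᵢ) = 525/(2450×109×10³) + 310/(1950×210×10³) + 800/(950×103×10³) = 1.09×10⁻⁵ mm/N.
So P = 3.711 / 1.09×10⁻⁵ = 340.5 kN, compressive.
σ_{steel} = P / A = 340500 / 1950 = 174.6 MPa.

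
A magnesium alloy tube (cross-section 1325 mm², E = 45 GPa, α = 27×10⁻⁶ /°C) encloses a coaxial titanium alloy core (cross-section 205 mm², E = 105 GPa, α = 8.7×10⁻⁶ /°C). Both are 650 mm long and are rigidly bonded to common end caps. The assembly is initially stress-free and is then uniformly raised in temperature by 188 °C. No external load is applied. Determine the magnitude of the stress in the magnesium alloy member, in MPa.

Both members must finish at the same length. With the larger α, the magnesium alloy tends to over-expand; the plates restrain it, putting the magnesium alloy in compression and the titanium alloy in tension. With no external load the two internal forces are equal and opposite, magnitude P.
Equating the net (thermal + elastic) strains gives |α₁ − α₂|·ΔT = P·[1/(A₁E₁) + 1/(A₂E₂)].
|α₁ − α₂|·ΔT = 18.3×10⁻⁶ × 188 = 0.00344.
1/(A₁E₁) + 1/(A₂E₂) = 1/(1325×45×10³) + 1/(205×105×10³) = 6.323×10⁻⁸ N⁻¹.
So P = 0.00344 / 6.323×10⁻⁸ = 54.41 kN.
σ_{magnesium alloy} = P/A₁ = 54410/1325 = 41.07 MPa, compressive.

σ ≈ 41.1 MPa (compressive)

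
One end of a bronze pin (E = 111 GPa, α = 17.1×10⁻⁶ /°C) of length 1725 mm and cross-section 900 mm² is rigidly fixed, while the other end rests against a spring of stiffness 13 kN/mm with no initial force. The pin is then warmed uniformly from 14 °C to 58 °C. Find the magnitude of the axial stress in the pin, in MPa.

σ ≈ 15.3 MPa (compressive)

If the spring were absent the pin would lengthen by αΔT L = 17.1×10⁻⁶ × 44 × 1725 = 1.298 mm.
Let P be the compressive force at the spring. The pin shortens elastically by PL/(AE) and the spring compresses by P/k; together these equal δ_free.
So P = δ_free / [L/(AE) + 1/k] = 1.298 / [ 1725/(900×111×10³) + 1/(13×10³) ].
P = 1.298 / 9.419×10⁻⁵ = 13780 N.
σ = P/A = 13780/900 = 15.31 MPa.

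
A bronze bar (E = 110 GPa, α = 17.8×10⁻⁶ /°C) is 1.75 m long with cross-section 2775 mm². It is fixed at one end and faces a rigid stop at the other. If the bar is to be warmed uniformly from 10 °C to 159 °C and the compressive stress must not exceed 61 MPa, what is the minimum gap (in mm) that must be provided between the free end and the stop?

g ≈ 3.67 mm

With no wall the bar would lengthen by αΔT L = 17.8×10⁻⁶ × 149 × 1750 = 4.641 mm.
A stress of 61 MPa corresponds to the wall pushing the bar back by σL/E = 61×1750/(110×10³) = 0.9705 mm.
The gap must absorb the remainder: g_min = 4.641 − 0.9705 = 3.671 mm.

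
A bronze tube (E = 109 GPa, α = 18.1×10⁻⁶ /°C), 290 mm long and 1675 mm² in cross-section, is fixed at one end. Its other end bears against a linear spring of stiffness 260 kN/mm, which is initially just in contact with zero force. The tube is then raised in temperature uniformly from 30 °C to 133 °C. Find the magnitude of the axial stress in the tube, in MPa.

Free thermal expansion: δ_free = αΔT L = 18.1×10⁻⁶ × 103 × 290 = 0.5406 mm.
Let P be the compressive force at the spring. The tube shortens elastically by PL/(AE) and the spring compresses by P/k; together these equal δ_free.
P [ L/(AE) + 1/k ] = δ_free → P [ 290/(1675×109×10³) + 1/(260×10³) ] = 0.5406.
P = 0.5406 / 5.435×10⁻⁶ = 99480 N.
σ = P/A = 99480/1675 = 59.39 MPa.

σ ≈ 59.4 MPa (compressive)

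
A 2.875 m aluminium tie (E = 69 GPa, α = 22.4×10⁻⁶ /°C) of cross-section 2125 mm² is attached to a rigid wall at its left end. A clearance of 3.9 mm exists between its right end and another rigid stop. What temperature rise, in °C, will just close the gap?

Contact occurs when the free expansion equals the gap: αΔT L = 3.9 mm.
ΔT = 3.9 / (22.4×10⁻⁶ × 2875) = 60.56 °C.

ΔT ≈ 60.6 °C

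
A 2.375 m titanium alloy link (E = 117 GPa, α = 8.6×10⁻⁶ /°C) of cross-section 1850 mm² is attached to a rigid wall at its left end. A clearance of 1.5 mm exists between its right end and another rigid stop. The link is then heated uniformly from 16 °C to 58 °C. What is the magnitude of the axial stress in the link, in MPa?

Free thermal elongation = αΔT L = 8.6×10⁻⁶ × 42 × 2375 = 0.8578 mm.
Since δ_free = 0.858 mm is less than the 1.5 mm gap, the link never touches the wall. No axial force develops.

σ ≈ 0 MPa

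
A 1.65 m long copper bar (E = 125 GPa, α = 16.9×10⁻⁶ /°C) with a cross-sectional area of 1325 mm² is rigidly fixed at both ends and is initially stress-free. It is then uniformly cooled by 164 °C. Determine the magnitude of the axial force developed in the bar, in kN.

P ≈ 459 kN (tensile)

With zero net strain, σ = E·αΔT = 125 GPa × 16.9×10⁻⁶ × 164 = 346.4 MPa.
Axial force P = σA = 346.4 × 1325 = 459000 N = 459 kN, tensile.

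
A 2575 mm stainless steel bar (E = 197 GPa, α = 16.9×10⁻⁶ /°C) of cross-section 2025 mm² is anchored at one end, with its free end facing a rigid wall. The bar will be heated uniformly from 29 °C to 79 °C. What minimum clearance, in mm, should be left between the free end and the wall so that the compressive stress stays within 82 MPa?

g ≈ 1.1 mm

With no wall the bar would lengthen by αΔT L = 16.9×10⁻⁶ × 50 × 2575 = 2.176 mm.
At the allowable stress the elastic shortening the wall may impose is σL/E = 82 × 2575 / (197×10³) = 1.072 mm.
The gap must absorb the remainder: g_min = 2.176 − 1.072 = 1.104 mm.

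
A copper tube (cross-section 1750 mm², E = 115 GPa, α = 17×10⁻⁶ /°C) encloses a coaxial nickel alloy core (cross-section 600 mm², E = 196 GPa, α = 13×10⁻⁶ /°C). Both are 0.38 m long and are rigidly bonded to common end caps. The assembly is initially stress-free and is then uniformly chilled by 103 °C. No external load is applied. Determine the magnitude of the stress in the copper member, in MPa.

σ ≈ 17.5 MPa (tensile)

Both members must finish at the same length. With the larger α, the copper tends to over-contract; the plates restrain it, putting the copper in tension and the nickel alloy in compression. With no external load the two internal forces are equal and opposite, magnitude P.
Setting the final lengths equal and cancelling L: (α₁ − α₂)ΔT = P/(A₁E₁) + P/(A₂E₂).
|α₁ − α₂|·ΔT = 4×10⁻⁶ × 103 = 0.000412.
1/(A₁E₁) + 1/(A₂E₂) = 1/(1750×115×10³) + 1/(600×196×10³) = 1.347×10⁻⁸ N⁻¹.
P = 0.000412 / 1.347×10⁻⁸ = 30580 N = 30.58 kN.
σ_{copper} = P/A₁ = 30580/1750 = 17.47 MPa, tensile.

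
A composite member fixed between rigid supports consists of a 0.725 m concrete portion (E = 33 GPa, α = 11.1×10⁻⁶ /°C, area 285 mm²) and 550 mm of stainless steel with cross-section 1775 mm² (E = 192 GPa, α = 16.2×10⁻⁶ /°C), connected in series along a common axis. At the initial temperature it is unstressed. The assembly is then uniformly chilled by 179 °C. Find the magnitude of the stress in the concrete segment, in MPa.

σ ≈ 135 MPa (tensile)

If the supports were absent, the total length change would be Σ αᵢΔT Lᵢ = 11.1×10⁻⁶×179×725 + 16.2×10⁻⁶×179×550 = 3.035 mm.
The rigid supports impose zero overall length change; the single axial force P common to all segments must satisfy P Σ Lᵢ/(AᵢEᵢ) = δ_free.
Σ Lᵢ/(AᵢEᵢ) = 725/(285×33×10³) + 550/(1775×192×10³) = 7.87×10⁻⁵ mm/N.
So P = 3.035 / 7.87×10⁻⁵ = 38.57 kN, tensile.
σ_{concrete} = P / A = 38570 / 285 = 135.3 MPa.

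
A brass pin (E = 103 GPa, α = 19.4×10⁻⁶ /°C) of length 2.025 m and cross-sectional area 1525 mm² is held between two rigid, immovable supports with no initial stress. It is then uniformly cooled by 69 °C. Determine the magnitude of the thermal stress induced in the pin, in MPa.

With length fixed, the mechanical strain must cancel the thermal strain αΔT = 19.4×10⁻⁶ × 69 = 1338.6×10⁻⁶.
Hence σ = E·αΔT = 103×10³ × 1338.6×10⁻⁶ = 137.9 MPa, tensile.

σ ≈ 138 MPa (tensile)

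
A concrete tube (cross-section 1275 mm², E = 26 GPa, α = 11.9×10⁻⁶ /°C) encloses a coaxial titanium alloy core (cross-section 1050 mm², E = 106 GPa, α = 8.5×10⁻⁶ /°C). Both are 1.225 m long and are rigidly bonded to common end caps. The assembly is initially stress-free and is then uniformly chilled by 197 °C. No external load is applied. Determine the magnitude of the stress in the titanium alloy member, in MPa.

Equilibrium of a rigid end plate with no external load gives equal and opposite internal forces ±P in the two members. Since α_{concrete} > α_{titanium alloy}, cooling drives the concrete into tension and the titanium alloy into compression.
Setting the final lengths equal and cancelling L: (α₁ − α₂)ΔT = P/(A₁E₁) + P/(A₂E₂).
|α₁ − α₂|·ΔT = 3.4×10⁻⁶ × 197 = 0.0006698.
1/(A₁E₁) + 1/(A₂E₂) = 1/(1275×26×10³) + 1/(1050×106×10³) = 3.915×10⁻⁸ N⁻¹.
P = 0.0006698 / 3.915×10⁻⁸ = 17110 N = 17.11 kN.
σ_{titanium alloy} = P/A₂ = 17110/1050 = 16.29 MPa, compressive.

σ ≈ 16.3 MPa (compressive)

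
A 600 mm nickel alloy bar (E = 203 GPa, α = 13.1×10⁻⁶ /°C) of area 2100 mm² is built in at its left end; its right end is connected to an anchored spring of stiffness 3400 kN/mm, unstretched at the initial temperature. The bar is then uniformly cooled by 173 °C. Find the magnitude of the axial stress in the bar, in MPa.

If the spring were absent the bar would shorten by αΔT L = 13.1×10⁻⁶ × 173 × 600 = 1.36 mm.
Let P be the tensile force in the spring. The bar extends elastically by PL/(AE) and the spring stretches by P/k; together these equal δ_free.
P [ L/(AE) + 1/k ] = δ_free → P [ 600/(2100×203×10³) + 1/(3400×10³) ] = 1.36.
P = 1.36 / 1.702×10⁻⁶ = 799100 N.
σ = P/A = 799100/2100 = 380.5 MPa.

σ ≈ 381 MPa (tensile)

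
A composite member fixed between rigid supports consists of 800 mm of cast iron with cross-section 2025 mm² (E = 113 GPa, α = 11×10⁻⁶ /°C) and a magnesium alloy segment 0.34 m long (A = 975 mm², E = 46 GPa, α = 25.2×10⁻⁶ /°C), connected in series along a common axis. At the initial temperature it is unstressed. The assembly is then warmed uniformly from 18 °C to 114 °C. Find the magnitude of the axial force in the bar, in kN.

P ≈ 151 kN (compressive)

Free thermal expansion of the whole bar: Σ αᵢΔT Lᵢ = 11×10⁻⁶×96×800 + 25.2×10⁻⁶×96×340 = 1.667 mm.
Since the ends are fixed, an axial force P builds up, equal in every segment, with P · Σ Lᵢ/(AᵢEᵢ) = δ_free.
Σ Lᵢ/(AᵢEᵢ) = 800/(2025×113×10³) + 340/(975×46×10³) = 1.108×10⁻⁵ mm/N.
Hence P = δ_free / Σ(L/AE) = 1.667/1.108×10⁻⁵ = 150.5 kN (compressive).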